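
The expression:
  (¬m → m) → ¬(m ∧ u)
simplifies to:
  ¬m ∨ ¬u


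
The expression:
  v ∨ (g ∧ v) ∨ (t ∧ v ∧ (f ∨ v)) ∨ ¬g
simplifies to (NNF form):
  v ∨ ¬g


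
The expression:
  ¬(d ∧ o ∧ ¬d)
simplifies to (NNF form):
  True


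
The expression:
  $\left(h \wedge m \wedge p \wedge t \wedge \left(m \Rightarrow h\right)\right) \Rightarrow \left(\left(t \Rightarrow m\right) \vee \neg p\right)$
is always true.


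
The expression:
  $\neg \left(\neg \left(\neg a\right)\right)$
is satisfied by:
  {a: False}


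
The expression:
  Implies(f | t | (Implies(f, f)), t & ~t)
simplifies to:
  False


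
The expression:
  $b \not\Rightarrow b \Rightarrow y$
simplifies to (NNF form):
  $\text{True}$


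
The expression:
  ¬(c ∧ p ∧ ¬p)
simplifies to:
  True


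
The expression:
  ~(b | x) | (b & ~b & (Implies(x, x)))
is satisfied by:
  {x: False, b: False}


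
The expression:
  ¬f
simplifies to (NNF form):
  ¬f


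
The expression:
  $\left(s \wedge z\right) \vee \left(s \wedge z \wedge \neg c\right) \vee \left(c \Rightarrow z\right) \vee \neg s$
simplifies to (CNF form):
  $z \vee \neg c \vee \neg s$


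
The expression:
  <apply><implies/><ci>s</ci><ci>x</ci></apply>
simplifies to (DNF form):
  <apply><or/><ci>x</ci><apply><not/><ci>s</ci></apply></apply>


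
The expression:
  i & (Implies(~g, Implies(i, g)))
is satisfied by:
  {i: True, g: True}


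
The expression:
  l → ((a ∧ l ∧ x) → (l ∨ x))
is always true.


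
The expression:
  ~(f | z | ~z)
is never true.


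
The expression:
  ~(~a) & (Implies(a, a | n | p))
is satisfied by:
  {a: True}


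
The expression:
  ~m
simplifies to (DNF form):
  ~m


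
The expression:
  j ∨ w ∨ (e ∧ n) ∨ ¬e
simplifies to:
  j ∨ n ∨ w ∨ ¬e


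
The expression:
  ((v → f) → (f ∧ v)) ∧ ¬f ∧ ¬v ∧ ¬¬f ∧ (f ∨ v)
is never true.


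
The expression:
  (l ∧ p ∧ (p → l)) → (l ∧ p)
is always true.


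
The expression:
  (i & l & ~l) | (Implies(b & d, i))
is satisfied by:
  {i: True, d: False, b: False}
  {d: False, b: False, i: False}
  {i: True, b: True, d: False}
  {b: True, d: False, i: False}
  {i: True, d: True, b: False}
  {d: True, i: False, b: False}
  {i: True, b: True, d: True}


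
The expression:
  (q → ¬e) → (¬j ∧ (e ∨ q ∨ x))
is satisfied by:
  {x: True, q: True, e: True, j: False}
  {q: True, e: True, x: False, j: False}
  {x: True, q: True, e: False, j: False}
  {q: True, x: False, e: False, j: False}
  {x: True, e: True, q: False, j: False}
  {e: True, x: False, q: False, j: False}
  {x: True, e: False, q: False, j: False}
  {j: True, x: True, q: True, e: True}
  {j: True, q: True, e: True, x: False}


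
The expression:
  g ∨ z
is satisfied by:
  {z: True, g: True}
  {z: True, g: False}
  {g: True, z: False}


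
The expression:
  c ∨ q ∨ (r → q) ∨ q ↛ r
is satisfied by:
  {q: True, c: True, r: False}
  {q: True, c: False, r: False}
  {c: True, q: False, r: False}
  {q: False, c: False, r: False}
  {r: True, q: True, c: True}
  {r: True, q: True, c: False}
  {r: True, c: True, q: False}


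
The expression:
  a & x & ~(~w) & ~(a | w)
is never true.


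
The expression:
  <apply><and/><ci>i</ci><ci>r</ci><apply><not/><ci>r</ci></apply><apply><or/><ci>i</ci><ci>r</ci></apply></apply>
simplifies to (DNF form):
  <false/>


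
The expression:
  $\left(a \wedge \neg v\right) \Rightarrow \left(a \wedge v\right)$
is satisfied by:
  {v: True, a: False}
  {a: False, v: False}
  {a: True, v: True}


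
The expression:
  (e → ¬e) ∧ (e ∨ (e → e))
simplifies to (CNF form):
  ¬e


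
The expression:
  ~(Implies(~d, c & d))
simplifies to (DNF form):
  ~d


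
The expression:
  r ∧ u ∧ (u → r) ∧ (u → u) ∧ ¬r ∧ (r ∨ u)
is never true.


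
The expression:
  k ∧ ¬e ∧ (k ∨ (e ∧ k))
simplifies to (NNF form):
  k ∧ ¬e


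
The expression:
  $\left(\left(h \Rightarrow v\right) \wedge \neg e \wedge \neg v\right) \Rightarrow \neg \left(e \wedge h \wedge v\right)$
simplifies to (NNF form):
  $\text{True}$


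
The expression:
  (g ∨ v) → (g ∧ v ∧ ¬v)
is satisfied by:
  {g: False, v: False}


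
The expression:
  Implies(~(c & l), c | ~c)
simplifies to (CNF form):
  True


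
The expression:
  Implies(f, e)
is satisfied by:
  {e: True, f: False}
  {f: False, e: False}
  {f: True, e: True}


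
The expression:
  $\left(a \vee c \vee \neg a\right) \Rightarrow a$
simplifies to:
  $a$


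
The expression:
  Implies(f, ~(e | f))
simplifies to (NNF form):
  ~f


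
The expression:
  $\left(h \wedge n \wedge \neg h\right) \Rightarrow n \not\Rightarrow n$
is always true.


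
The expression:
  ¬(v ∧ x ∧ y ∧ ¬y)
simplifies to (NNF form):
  True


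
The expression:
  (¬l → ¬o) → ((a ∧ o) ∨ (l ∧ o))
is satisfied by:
  {o: True}


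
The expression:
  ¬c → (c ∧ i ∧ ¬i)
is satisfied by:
  {c: True}


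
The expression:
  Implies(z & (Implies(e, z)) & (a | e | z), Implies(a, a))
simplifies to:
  True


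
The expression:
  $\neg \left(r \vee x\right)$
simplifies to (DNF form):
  $\neg r \wedge \neg x$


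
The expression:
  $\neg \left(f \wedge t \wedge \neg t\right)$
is always true.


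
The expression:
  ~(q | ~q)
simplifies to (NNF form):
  False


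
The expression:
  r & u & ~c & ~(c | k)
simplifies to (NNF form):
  r & u & ~c & ~k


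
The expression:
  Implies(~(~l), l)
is always true.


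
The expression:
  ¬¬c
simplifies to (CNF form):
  c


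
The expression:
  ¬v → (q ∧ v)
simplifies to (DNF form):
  v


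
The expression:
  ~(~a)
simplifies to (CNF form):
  a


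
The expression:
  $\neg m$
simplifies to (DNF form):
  $\neg m$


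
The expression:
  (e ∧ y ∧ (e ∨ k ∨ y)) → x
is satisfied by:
  {x: True, e: False, y: False}
  {e: False, y: False, x: False}
  {x: True, y: True, e: False}
  {y: True, e: False, x: False}
  {x: True, e: True, y: False}
  {e: True, x: False, y: False}
  {x: True, y: True, e: True}


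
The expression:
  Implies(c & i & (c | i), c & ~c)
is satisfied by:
  {c: False, i: False}
  {i: True, c: False}
  {c: True, i: False}


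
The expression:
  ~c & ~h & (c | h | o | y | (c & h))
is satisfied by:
  {y: True, o: True, h: False, c: False}
  {y: True, o: False, h: False, c: False}
  {o: True, c: False, y: False, h: False}


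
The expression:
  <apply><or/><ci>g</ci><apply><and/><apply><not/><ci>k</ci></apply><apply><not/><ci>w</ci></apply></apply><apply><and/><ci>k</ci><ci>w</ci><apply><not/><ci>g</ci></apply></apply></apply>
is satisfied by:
  {g: True, w: False, k: False}
  {k: True, g: True, w: False}
  {g: True, w: True, k: False}
  {k: True, g: True, w: True}
  {k: False, w: False, g: False}
  {k: True, w: True, g: False}


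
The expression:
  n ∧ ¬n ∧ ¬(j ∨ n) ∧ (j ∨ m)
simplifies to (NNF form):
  False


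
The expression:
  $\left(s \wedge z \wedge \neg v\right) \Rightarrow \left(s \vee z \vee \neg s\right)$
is always true.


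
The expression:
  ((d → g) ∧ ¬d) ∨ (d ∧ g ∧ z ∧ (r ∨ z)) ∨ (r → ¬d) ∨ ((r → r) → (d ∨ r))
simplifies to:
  True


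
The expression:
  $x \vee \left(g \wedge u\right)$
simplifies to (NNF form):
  $x \vee \left(g \wedge u\right)$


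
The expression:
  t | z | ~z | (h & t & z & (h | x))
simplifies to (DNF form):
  True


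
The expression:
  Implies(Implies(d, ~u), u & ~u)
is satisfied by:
  {u: True, d: True}


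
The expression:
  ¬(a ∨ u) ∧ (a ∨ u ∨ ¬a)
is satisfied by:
  {u: False, a: False}


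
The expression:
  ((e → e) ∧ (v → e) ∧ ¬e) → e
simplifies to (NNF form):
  e ∨ v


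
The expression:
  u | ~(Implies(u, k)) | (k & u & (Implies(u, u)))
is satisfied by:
  {u: True}


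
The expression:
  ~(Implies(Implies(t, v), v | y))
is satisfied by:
  {v: False, t: False, y: False}


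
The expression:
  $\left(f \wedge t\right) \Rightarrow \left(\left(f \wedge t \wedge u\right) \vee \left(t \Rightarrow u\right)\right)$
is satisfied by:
  {u: True, t: False, f: False}
  {u: False, t: False, f: False}
  {f: True, u: True, t: False}
  {f: True, u: False, t: False}
  {t: True, u: True, f: False}
  {t: True, u: False, f: False}
  {t: True, f: True, u: True}


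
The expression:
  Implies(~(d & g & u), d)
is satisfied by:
  {d: True}


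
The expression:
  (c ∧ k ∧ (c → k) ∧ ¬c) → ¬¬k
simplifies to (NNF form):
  True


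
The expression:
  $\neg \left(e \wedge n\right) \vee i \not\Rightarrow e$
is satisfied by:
  {e: False, n: False}
  {n: True, e: False}
  {e: True, n: False}


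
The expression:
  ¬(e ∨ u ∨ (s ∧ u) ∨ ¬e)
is never true.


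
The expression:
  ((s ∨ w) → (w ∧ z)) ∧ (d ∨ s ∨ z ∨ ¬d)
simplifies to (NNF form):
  (w ∧ z) ∨ (¬s ∧ ¬w)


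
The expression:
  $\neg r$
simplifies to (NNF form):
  $\neg r$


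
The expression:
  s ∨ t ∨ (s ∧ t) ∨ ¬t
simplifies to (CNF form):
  True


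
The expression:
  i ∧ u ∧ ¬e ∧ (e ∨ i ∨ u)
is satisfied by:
  {i: True, u: True, e: False}


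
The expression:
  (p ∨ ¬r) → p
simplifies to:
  p ∨ r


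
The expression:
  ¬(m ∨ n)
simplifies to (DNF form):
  ¬m ∧ ¬n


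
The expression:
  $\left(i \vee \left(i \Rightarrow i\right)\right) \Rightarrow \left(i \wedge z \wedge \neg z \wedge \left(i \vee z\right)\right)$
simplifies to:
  $\text{False}$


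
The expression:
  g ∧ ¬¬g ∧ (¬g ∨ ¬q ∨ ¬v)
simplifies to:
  g ∧ (¬q ∨ ¬v)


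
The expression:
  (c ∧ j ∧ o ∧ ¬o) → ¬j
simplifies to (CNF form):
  True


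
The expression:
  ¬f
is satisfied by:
  {f: False}


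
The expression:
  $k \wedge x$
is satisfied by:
  {x: True, k: True}


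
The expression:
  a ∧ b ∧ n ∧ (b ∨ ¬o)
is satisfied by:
  {a: True, b: True, n: True}


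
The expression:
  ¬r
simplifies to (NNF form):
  ¬r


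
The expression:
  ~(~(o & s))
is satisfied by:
  {s: True, o: True}


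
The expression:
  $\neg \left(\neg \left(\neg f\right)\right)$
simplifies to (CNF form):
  $\neg f$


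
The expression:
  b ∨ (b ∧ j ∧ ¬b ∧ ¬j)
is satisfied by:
  {b: True}


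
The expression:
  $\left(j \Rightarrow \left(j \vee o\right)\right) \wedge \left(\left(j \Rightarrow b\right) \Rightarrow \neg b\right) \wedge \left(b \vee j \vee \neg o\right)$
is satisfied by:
  {j: True, b: False, o: False}
  {j: False, b: False, o: False}
  {o: True, j: True, b: False}


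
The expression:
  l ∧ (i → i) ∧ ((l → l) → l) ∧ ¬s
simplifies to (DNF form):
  l ∧ ¬s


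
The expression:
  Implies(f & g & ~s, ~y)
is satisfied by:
  {s: True, g: False, y: False, f: False}
  {f: False, g: False, s: False, y: False}
  {f: True, s: True, g: False, y: False}
  {f: True, g: False, s: False, y: False}
  {y: True, s: True, f: False, g: False}
  {y: True, f: False, g: False, s: False}
  {y: True, f: True, s: True, g: False}
  {y: True, f: True, g: False, s: False}
  {s: True, g: True, y: False, f: False}
  {g: True, y: False, s: False, f: False}
  {f: True, g: True, s: True, y: False}
  {f: True, g: True, y: False, s: False}
  {s: True, g: True, y: True, f: False}
  {g: True, y: True, f: False, s: False}
  {f: True, g: True, y: True, s: True}


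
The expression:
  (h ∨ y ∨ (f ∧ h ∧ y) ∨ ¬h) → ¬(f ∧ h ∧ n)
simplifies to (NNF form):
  ¬f ∨ ¬h ∨ ¬n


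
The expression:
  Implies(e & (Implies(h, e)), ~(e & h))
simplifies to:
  ~e | ~h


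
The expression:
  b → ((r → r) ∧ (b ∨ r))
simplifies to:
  True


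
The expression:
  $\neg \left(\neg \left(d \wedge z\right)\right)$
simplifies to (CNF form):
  $d \wedge z$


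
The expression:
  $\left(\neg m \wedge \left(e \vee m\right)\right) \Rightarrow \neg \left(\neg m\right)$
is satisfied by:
  {m: True, e: False}
  {e: False, m: False}
  {e: True, m: True}


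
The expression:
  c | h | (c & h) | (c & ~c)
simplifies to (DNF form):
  c | h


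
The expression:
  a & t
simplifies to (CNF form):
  a & t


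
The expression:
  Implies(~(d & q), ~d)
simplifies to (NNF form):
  q | ~d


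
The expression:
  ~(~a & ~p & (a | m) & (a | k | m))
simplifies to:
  a | p | ~m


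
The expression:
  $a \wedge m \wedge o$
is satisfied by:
  {a: True, m: True, o: True}


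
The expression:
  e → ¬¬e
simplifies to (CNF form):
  True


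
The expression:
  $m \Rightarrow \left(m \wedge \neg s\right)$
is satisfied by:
  {s: False, m: False}
  {m: True, s: False}
  {s: True, m: False}


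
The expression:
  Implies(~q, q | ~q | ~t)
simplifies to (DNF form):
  True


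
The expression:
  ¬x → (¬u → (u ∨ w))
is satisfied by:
  {x: True, u: True, w: True}
  {x: True, u: True, w: False}
  {x: True, w: True, u: False}
  {x: True, w: False, u: False}
  {u: True, w: True, x: False}
  {u: True, w: False, x: False}
  {w: True, u: False, x: False}


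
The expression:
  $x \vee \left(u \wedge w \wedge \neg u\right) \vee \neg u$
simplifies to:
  $x \vee \neg u$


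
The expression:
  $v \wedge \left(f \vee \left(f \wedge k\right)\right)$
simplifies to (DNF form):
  $f \wedge v$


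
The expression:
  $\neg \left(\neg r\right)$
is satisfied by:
  {r: True}


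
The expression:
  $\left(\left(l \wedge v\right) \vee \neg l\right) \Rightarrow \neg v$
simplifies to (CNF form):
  $\neg v$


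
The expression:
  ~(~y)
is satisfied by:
  {y: True}


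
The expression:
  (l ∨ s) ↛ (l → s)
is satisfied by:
  {l: True, s: False}


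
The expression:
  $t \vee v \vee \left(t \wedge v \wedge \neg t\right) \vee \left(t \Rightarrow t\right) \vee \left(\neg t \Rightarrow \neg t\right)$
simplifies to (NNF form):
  $\text{True}$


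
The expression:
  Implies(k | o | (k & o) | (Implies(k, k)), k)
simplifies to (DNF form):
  k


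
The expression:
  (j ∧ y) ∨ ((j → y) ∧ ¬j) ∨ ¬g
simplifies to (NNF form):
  y ∨ ¬g ∨ ¬j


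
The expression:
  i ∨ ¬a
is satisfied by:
  {i: True, a: False}
  {a: False, i: False}
  {a: True, i: True}


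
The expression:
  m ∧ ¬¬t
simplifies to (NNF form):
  m ∧ t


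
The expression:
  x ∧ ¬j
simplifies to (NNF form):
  x ∧ ¬j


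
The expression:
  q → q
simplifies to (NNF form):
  True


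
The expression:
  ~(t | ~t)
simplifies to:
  False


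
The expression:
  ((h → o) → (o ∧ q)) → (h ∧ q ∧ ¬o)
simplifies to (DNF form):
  (o ∧ ¬q) ∨ (q ∧ ¬o) ∨ (¬h ∧ ¬o)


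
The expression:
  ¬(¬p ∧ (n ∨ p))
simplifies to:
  p ∨ ¬n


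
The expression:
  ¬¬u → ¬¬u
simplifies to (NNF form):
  True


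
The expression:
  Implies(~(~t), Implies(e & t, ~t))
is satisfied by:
  {e: False, t: False}
  {t: True, e: False}
  {e: True, t: False}


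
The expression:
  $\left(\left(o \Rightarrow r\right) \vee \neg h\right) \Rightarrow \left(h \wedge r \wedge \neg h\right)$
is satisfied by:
  {h: True, o: True, r: False}


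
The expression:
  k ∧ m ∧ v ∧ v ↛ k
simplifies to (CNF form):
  False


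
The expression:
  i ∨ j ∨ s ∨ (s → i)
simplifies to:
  True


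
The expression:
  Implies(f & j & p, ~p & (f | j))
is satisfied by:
  {p: False, j: False, f: False}
  {f: True, p: False, j: False}
  {j: True, p: False, f: False}
  {f: True, j: True, p: False}
  {p: True, f: False, j: False}
  {f: True, p: True, j: False}
  {j: True, p: True, f: False}


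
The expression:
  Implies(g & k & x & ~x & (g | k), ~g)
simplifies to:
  True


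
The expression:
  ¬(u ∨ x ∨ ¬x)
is never true.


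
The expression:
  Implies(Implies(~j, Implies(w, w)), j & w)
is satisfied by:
  {j: True, w: True}


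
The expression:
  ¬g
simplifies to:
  ¬g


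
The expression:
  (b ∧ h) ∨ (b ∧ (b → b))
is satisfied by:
  {b: True}


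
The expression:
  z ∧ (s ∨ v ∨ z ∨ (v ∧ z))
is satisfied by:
  {z: True}


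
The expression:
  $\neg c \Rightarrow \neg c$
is always true.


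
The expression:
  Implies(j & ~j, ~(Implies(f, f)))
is always true.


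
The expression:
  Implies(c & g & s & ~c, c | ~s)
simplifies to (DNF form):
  True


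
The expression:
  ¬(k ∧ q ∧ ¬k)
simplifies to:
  True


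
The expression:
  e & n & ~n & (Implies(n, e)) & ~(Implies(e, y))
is never true.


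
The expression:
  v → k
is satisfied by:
  {k: True, v: False}
  {v: False, k: False}
  {v: True, k: True}


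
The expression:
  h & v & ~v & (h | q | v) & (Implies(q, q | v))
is never true.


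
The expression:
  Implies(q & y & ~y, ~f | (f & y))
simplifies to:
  True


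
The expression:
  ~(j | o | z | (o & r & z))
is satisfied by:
  {o: False, z: False, j: False}


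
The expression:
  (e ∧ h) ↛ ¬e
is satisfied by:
  {h: True, e: True}


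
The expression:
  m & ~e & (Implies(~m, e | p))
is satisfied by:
  {m: True, e: False}


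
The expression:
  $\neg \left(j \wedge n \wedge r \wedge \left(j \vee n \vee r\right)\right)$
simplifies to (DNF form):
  $\neg j \vee \neg n \vee \neg r$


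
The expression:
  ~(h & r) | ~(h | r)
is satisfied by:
  {h: False, r: False}
  {r: True, h: False}
  {h: True, r: False}


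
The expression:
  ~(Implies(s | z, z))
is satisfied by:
  {s: True, z: False}


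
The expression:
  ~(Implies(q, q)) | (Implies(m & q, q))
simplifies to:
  True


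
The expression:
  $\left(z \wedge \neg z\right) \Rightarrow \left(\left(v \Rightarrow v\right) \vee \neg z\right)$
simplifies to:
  $\text{True}$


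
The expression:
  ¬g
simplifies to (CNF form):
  ¬g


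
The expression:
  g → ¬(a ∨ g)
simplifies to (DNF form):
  ¬g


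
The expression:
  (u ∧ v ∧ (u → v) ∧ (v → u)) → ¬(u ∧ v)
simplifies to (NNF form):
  ¬u ∨ ¬v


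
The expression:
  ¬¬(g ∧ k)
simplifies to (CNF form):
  g ∧ k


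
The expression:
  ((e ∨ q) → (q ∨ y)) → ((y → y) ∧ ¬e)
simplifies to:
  (¬q ∧ ¬y) ∨ ¬e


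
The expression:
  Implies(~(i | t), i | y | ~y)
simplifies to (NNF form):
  True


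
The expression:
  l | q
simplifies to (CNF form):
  l | q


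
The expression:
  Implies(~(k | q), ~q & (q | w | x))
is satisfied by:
  {x: True, q: True, k: True, w: True}
  {x: True, q: True, k: True, w: False}
  {x: True, q: True, w: True, k: False}
  {x: True, q: True, w: False, k: False}
  {x: True, k: True, w: True, q: False}
  {x: True, k: True, w: False, q: False}
  {x: True, k: False, w: True, q: False}
  {x: True, k: False, w: False, q: False}
  {q: True, k: True, w: True, x: False}
  {q: True, k: True, w: False, x: False}
  {q: True, w: True, k: False, x: False}
  {q: True, w: False, k: False, x: False}
  {k: True, w: True, q: False, x: False}
  {k: True, q: False, w: False, x: False}
  {w: True, q: False, k: False, x: False}


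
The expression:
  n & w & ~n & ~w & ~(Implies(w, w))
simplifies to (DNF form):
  False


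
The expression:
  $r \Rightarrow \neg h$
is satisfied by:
  {h: False, r: False}
  {r: True, h: False}
  {h: True, r: False}


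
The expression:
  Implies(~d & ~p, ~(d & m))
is always true.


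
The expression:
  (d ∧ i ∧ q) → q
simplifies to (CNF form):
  True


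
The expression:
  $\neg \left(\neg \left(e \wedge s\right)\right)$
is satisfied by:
  {e: True, s: True}


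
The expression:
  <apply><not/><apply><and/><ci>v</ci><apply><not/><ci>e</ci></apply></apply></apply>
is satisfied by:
  {e: True, v: False}
  {v: False, e: False}
  {v: True, e: True}


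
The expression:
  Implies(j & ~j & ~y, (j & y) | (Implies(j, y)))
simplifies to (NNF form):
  True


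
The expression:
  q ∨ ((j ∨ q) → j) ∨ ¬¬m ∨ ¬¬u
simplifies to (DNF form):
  True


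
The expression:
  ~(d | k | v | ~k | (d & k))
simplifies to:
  False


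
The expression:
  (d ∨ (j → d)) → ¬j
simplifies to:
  ¬d ∨ ¬j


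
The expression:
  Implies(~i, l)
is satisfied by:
  {i: True, l: True}
  {i: True, l: False}
  {l: True, i: False}


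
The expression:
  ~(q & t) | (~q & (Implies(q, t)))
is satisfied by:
  {t: False, q: False}
  {q: True, t: False}
  {t: True, q: False}


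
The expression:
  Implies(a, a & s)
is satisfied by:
  {s: True, a: False}
  {a: False, s: False}
  {a: True, s: True}


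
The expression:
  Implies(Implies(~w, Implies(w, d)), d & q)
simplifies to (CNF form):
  d & q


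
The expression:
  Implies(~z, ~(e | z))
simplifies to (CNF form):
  z | ~e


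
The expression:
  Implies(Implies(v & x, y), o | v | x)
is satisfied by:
  {x: True, o: True, v: True}
  {x: True, o: True, v: False}
  {x: True, v: True, o: False}
  {x: True, v: False, o: False}
  {o: True, v: True, x: False}
  {o: True, v: False, x: False}
  {v: True, o: False, x: False}


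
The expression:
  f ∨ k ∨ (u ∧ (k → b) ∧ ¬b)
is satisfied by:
  {k: True, u: True, f: True, b: False}
  {k: True, f: True, b: False, u: False}
  {k: True, u: True, f: True, b: True}
  {k: True, f: True, b: True, u: False}
  {k: True, u: True, b: False, f: False}
  {k: True, b: False, f: False, u: False}
  {k: True, u: True, b: True, f: False}
  {k: True, b: True, f: False, u: False}
  {u: True, f: True, b: False, k: False}
  {f: True, u: False, b: False, k: False}
  {u: True, f: True, b: True, k: False}
  {f: True, b: True, u: False, k: False}
  {u: True, b: False, f: False, k: False}


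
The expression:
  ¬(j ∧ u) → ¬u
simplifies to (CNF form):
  j ∨ ¬u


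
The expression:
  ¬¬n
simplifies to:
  n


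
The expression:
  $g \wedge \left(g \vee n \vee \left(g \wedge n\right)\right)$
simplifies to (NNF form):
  $g$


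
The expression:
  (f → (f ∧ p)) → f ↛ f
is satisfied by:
  {f: True, p: False}


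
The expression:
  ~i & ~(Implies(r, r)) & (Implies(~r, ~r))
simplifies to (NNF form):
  False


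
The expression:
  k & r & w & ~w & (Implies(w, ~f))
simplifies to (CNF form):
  False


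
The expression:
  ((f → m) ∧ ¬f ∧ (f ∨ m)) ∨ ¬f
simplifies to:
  ¬f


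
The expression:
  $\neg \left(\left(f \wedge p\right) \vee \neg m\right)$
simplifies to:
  $m \wedge \left(\neg f \vee \neg p\right)$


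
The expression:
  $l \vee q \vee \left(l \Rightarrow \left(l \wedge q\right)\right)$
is always true.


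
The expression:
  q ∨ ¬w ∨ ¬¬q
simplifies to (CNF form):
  q ∨ ¬w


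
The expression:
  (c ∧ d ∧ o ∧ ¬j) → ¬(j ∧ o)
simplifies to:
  True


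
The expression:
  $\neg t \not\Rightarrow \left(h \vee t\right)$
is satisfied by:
  {h: False, t: False}


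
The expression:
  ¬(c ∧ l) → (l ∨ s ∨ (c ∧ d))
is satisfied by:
  {d: True, l: True, s: True, c: True}
  {d: True, l: True, s: True, c: False}
  {l: True, s: True, c: True, d: False}
  {l: True, s: True, c: False, d: False}
  {d: True, l: True, c: True, s: False}
  {d: True, l: True, c: False, s: False}
  {l: True, c: True, s: False, d: False}
  {l: True, c: False, s: False, d: False}
  {d: True, s: True, c: True, l: False}
  {d: True, s: True, c: False, l: False}
  {s: True, c: True, l: False, d: False}
  {s: True, l: False, c: False, d: False}
  {d: True, c: True, l: False, s: False}


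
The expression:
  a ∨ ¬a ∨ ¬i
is always true.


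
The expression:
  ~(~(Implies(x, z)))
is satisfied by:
  {z: True, x: False}
  {x: False, z: False}
  {x: True, z: True}


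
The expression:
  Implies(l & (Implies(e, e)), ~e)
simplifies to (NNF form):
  ~e | ~l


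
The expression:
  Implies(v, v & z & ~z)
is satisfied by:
  {v: False}


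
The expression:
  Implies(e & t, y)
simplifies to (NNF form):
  y | ~e | ~t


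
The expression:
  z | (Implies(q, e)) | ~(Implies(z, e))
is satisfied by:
  {z: True, e: True, q: False}
  {z: True, e: False, q: False}
  {e: True, z: False, q: False}
  {z: False, e: False, q: False}
  {z: True, q: True, e: True}
  {z: True, q: True, e: False}
  {q: True, e: True, z: False}


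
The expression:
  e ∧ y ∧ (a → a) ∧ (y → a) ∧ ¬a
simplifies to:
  False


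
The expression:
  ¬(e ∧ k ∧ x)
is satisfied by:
  {k: False, x: False, e: False}
  {e: True, k: False, x: False}
  {x: True, k: False, e: False}
  {e: True, x: True, k: False}
  {k: True, e: False, x: False}
  {e: True, k: True, x: False}
  {x: True, k: True, e: False}


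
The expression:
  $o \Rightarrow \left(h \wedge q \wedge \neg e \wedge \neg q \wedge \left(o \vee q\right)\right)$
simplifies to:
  $\neg o$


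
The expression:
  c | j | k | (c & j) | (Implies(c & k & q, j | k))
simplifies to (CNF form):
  True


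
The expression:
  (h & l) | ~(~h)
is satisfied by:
  {h: True}


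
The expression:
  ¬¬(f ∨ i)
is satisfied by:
  {i: True, f: True}
  {i: True, f: False}
  {f: True, i: False}


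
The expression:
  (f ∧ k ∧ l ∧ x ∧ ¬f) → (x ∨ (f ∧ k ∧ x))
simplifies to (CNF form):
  True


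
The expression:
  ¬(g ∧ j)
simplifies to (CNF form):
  ¬g ∨ ¬j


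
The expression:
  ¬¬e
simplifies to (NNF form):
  e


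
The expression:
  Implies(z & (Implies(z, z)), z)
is always true.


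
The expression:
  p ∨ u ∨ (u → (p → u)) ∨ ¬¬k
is always true.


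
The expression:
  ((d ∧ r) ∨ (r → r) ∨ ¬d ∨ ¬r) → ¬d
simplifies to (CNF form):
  ¬d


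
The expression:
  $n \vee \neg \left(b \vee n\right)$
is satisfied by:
  {n: True, b: False}
  {b: False, n: False}
  {b: True, n: True}


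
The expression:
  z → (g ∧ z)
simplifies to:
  g ∨ ¬z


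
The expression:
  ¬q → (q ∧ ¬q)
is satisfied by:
  {q: True}


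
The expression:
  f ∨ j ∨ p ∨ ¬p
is always true.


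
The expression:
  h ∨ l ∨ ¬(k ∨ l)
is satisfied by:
  {h: True, l: True, k: False}
  {h: True, k: False, l: False}
  {l: True, k: False, h: False}
  {l: False, k: False, h: False}
  {h: True, l: True, k: True}
  {h: True, k: True, l: False}
  {l: True, k: True, h: False}


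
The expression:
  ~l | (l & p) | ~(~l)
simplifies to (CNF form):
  True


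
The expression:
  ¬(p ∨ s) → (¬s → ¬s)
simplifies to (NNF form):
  True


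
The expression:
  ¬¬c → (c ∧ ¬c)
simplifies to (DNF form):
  ¬c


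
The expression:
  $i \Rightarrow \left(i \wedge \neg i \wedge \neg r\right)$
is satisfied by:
  {i: False}


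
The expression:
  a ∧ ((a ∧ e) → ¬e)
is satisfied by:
  {a: True, e: False}


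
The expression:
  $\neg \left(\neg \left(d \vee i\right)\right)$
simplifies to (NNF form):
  $d \vee i$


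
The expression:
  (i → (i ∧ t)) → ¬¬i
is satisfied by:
  {i: True}


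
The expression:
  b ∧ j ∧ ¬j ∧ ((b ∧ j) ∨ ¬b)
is never true.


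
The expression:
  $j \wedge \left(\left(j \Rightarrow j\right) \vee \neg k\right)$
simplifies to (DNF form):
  $j$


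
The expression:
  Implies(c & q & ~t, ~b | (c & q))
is always true.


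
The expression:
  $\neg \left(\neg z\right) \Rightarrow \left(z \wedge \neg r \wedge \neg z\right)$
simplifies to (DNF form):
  $\neg z$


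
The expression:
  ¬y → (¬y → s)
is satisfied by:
  {y: True, s: True}
  {y: True, s: False}
  {s: True, y: False}


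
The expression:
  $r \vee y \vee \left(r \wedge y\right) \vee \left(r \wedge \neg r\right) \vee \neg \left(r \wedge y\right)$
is always true.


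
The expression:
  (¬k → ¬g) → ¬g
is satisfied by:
  {g: False, k: False}
  {k: True, g: False}
  {g: True, k: False}


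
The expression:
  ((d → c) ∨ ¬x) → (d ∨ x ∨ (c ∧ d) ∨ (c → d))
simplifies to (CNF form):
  d ∨ x ∨ ¬c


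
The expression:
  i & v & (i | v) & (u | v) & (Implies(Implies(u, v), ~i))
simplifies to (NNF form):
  False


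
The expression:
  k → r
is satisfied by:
  {r: True, k: False}
  {k: False, r: False}
  {k: True, r: True}


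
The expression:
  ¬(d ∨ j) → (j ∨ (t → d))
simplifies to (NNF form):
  d ∨ j ∨ ¬t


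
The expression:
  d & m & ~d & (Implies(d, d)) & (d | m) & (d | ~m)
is never true.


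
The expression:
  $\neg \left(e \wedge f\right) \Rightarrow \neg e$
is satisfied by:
  {f: True, e: False}
  {e: False, f: False}
  {e: True, f: True}


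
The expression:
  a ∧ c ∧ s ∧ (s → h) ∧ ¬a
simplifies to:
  False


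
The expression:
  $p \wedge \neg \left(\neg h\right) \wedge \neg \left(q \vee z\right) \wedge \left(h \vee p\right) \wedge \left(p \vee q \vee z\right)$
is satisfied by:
  {h: True, p: True, q: False, z: False}


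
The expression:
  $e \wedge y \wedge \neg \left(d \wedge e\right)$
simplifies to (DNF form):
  $e \wedge y \wedge \neg d$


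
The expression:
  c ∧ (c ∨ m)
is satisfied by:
  {c: True}


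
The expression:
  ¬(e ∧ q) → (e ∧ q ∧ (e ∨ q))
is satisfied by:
  {e: True, q: True}


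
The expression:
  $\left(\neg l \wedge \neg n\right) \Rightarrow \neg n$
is always true.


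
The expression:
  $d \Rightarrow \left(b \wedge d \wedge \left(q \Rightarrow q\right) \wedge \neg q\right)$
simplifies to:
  $\left(b \wedge \neg q\right) \vee \neg d$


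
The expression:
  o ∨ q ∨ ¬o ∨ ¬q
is always true.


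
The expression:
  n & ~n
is never true.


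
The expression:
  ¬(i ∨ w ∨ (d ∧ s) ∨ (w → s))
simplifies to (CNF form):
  False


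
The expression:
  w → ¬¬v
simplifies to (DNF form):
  v ∨ ¬w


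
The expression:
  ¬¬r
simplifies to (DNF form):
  r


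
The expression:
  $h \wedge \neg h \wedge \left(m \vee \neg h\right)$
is never true.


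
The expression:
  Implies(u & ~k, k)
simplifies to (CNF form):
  k | ~u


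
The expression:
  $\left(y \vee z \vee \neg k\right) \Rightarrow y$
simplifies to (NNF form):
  $y \vee \left(k \wedge \neg z\right)$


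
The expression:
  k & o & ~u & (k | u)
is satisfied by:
  {o: True, k: True, u: False}


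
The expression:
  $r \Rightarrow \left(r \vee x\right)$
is always true.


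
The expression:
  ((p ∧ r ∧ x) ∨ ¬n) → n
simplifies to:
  n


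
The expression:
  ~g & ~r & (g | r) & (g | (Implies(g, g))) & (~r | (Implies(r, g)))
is never true.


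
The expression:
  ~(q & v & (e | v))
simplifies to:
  ~q | ~v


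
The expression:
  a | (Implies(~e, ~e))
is always true.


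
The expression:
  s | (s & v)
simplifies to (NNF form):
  s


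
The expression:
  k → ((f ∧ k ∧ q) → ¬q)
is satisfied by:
  {k: False, q: False, f: False}
  {f: True, k: False, q: False}
  {q: True, k: False, f: False}
  {f: True, q: True, k: False}
  {k: True, f: False, q: False}
  {f: True, k: True, q: False}
  {q: True, k: True, f: False}


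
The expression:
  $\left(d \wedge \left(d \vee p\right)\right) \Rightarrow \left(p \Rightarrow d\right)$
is always true.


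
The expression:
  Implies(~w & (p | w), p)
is always true.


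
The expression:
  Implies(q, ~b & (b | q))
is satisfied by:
  {q: False, b: False}
  {b: True, q: False}
  {q: True, b: False}


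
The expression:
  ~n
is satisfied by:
  {n: False}


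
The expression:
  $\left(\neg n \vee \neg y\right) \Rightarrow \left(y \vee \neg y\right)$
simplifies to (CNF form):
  $\text{True}$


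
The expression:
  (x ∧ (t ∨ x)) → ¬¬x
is always true.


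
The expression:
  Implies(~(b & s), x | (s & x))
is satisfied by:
  {x: True, b: True, s: True}
  {x: True, b: True, s: False}
  {x: True, s: True, b: False}
  {x: True, s: False, b: False}
  {b: True, s: True, x: False}


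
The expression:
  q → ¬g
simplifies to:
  ¬g ∨ ¬q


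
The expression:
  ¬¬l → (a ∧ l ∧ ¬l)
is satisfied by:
  {l: False}


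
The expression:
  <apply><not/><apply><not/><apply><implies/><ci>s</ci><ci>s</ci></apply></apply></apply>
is always true.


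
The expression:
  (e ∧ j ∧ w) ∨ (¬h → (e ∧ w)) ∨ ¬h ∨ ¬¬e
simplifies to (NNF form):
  True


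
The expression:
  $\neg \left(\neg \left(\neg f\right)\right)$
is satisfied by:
  {f: False}


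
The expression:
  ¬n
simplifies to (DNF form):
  ¬n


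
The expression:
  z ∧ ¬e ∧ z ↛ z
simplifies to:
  False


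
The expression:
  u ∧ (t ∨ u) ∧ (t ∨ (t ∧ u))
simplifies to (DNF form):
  t ∧ u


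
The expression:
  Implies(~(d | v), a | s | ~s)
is always true.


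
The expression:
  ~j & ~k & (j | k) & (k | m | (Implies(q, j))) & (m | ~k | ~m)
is never true.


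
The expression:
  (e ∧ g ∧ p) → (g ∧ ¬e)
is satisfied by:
  {p: False, e: False, g: False}
  {g: True, p: False, e: False}
  {e: True, p: False, g: False}
  {g: True, e: True, p: False}
  {p: True, g: False, e: False}
  {g: True, p: True, e: False}
  {e: True, p: True, g: False}


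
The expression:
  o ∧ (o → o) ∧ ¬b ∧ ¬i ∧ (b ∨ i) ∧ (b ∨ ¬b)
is never true.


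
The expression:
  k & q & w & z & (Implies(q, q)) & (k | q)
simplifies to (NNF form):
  k & q & w & z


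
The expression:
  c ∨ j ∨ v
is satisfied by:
  {c: True, v: True, j: True}
  {c: True, v: True, j: False}
  {c: True, j: True, v: False}
  {c: True, j: False, v: False}
  {v: True, j: True, c: False}
  {v: True, j: False, c: False}
  {j: True, v: False, c: False}


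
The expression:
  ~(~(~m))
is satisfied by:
  {m: False}


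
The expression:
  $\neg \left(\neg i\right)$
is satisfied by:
  {i: True}


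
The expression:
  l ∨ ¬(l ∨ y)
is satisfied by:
  {l: True, y: False}
  {y: False, l: False}
  {y: True, l: True}


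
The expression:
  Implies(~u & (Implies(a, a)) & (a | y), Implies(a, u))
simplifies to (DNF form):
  u | ~a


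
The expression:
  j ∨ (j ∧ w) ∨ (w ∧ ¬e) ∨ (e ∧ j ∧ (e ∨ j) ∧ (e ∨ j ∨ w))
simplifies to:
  j ∨ (w ∧ ¬e)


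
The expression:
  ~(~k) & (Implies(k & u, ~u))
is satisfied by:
  {k: True, u: False}


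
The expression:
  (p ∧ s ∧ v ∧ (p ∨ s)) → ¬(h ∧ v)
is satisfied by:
  {s: False, v: False, p: False, h: False}
  {h: True, s: False, v: False, p: False}
  {p: True, s: False, v: False, h: False}
  {h: True, p: True, s: False, v: False}
  {v: True, h: False, s: False, p: False}
  {h: True, v: True, s: False, p: False}
  {p: True, v: True, h: False, s: False}
  {h: True, p: True, v: True, s: False}
  {s: True, p: False, v: False, h: False}
  {h: True, s: True, p: False, v: False}
  {p: True, s: True, h: False, v: False}
  {h: True, p: True, s: True, v: False}
  {v: True, s: True, p: False, h: False}
  {h: True, v: True, s: True, p: False}
  {p: True, v: True, s: True, h: False}


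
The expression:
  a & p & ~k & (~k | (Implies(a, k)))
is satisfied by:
  {a: True, p: True, k: False}


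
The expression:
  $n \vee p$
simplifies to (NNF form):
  $n \vee p$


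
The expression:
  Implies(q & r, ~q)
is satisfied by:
  {q: False, r: False}
  {r: True, q: False}
  {q: True, r: False}


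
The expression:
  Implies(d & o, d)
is always true.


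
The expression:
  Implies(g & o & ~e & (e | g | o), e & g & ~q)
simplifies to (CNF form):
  e | ~g | ~o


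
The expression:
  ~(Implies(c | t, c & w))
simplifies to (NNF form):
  (c & ~w) | (t & ~c)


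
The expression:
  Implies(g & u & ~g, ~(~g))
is always true.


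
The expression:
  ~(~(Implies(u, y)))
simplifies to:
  y | ~u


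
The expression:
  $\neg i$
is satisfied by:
  {i: False}


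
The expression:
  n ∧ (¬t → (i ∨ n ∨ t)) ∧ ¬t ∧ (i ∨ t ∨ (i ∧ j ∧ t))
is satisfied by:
  {i: True, n: True, t: False}


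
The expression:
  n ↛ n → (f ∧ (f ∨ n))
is always true.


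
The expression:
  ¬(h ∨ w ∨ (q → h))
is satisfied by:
  {q: True, w: False, h: False}


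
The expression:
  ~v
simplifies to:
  ~v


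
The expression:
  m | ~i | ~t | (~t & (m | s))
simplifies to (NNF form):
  m | ~i | ~t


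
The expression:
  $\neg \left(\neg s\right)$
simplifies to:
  $s$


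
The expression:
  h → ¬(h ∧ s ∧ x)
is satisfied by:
  {s: False, x: False, h: False}
  {h: True, s: False, x: False}
  {x: True, s: False, h: False}
  {h: True, x: True, s: False}
  {s: True, h: False, x: False}
  {h: True, s: True, x: False}
  {x: True, s: True, h: False}


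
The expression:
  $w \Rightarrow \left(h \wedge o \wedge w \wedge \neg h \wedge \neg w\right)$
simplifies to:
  $\neg w$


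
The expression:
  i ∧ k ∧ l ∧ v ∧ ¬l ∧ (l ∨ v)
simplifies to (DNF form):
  False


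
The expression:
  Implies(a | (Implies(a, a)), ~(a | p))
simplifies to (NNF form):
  ~a & ~p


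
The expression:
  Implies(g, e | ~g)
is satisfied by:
  {e: True, g: False}
  {g: False, e: False}
  {g: True, e: True}


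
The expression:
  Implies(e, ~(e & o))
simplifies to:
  ~e | ~o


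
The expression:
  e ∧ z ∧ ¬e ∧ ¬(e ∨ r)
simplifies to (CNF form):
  False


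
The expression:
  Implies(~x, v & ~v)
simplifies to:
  x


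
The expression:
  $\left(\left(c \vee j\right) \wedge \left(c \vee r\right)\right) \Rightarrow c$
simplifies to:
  $c \vee \neg j \vee \neg r$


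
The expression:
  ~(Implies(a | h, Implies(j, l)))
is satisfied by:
  {j: True, a: True, h: True, l: False}
  {j: True, a: True, h: False, l: False}
  {j: True, h: True, a: False, l: False}


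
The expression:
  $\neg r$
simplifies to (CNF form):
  $\neg r$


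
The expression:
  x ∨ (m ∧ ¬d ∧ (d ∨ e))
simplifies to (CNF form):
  (e ∨ x) ∧ (m ∨ x) ∧ (x ∨ ¬d)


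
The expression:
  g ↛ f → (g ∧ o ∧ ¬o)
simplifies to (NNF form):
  f ∨ ¬g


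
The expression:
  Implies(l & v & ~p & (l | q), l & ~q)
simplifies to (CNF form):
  p | ~l | ~q | ~v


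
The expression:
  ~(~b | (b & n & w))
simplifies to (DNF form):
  (b & ~n) | (b & ~w)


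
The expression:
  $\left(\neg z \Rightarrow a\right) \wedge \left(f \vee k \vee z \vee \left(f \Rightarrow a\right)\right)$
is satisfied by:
  {a: True, z: True}
  {a: True, z: False}
  {z: True, a: False}


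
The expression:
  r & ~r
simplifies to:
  False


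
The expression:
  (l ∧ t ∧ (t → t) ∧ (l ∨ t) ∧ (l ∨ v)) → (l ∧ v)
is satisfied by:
  {v: True, l: False, t: False}
  {l: False, t: False, v: False}
  {t: True, v: True, l: False}
  {t: True, l: False, v: False}
  {v: True, l: True, t: False}
  {l: True, v: False, t: False}
  {t: True, l: True, v: True}
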